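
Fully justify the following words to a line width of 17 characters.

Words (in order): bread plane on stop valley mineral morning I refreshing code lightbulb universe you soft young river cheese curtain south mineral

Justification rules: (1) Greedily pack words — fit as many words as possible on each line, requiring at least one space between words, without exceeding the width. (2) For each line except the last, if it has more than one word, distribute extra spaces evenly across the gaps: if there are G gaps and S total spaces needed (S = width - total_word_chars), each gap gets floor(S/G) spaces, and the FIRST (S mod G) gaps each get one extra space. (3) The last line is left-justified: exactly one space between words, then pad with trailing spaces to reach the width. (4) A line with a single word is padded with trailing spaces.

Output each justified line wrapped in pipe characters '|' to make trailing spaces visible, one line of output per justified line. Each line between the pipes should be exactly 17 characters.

Line 1: ['bread', 'plane', 'on'] (min_width=14, slack=3)
Line 2: ['stop', 'valley'] (min_width=11, slack=6)
Line 3: ['mineral', 'morning', 'I'] (min_width=17, slack=0)
Line 4: ['refreshing', 'code'] (min_width=15, slack=2)
Line 5: ['lightbulb'] (min_width=9, slack=8)
Line 6: ['universe', 'you', 'soft'] (min_width=17, slack=0)
Line 7: ['young', 'river'] (min_width=11, slack=6)
Line 8: ['cheese', 'curtain'] (min_width=14, slack=3)
Line 9: ['south', 'mineral'] (min_width=13, slack=4)

Answer: |bread   plane  on|
|stop       valley|
|mineral morning I|
|refreshing   code|
|lightbulb        |
|universe you soft|
|young       river|
|cheese    curtain|
|south mineral    |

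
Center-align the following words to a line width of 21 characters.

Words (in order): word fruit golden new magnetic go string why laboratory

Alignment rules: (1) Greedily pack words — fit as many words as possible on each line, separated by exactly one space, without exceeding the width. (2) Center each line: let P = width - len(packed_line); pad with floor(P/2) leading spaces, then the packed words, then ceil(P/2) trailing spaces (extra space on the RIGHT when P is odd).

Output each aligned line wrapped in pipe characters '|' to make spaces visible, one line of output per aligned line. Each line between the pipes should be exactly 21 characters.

Line 1: ['word', 'fruit', 'golden', 'new'] (min_width=21, slack=0)
Line 2: ['magnetic', 'go', 'string'] (min_width=18, slack=3)
Line 3: ['why', 'laboratory'] (min_width=14, slack=7)

Answer: |word fruit golden new|
| magnetic go string  |
|   why laboratory    |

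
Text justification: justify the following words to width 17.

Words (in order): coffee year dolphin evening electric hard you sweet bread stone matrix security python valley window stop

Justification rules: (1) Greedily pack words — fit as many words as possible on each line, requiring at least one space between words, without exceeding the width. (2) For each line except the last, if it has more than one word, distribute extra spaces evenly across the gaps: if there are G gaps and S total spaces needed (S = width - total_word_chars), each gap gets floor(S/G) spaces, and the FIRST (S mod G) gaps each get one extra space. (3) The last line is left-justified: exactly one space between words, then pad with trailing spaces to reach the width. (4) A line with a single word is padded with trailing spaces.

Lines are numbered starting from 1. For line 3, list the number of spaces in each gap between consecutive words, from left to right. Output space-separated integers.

Answer: 1 1

Derivation:
Line 1: ['coffee', 'year'] (min_width=11, slack=6)
Line 2: ['dolphin', 'evening'] (min_width=15, slack=2)
Line 3: ['electric', 'hard', 'you'] (min_width=17, slack=0)
Line 4: ['sweet', 'bread', 'stone'] (min_width=17, slack=0)
Line 5: ['matrix', 'security'] (min_width=15, slack=2)
Line 6: ['python', 'valley'] (min_width=13, slack=4)
Line 7: ['window', 'stop'] (min_width=11, slack=6)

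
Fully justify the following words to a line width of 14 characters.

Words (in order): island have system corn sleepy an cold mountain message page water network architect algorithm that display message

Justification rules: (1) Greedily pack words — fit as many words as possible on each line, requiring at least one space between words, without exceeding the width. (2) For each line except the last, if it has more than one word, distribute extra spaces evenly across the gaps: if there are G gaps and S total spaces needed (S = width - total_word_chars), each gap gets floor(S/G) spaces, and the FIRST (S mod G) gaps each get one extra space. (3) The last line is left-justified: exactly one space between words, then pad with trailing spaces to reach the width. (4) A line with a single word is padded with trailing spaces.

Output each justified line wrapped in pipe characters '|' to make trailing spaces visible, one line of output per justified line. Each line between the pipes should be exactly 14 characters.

Answer: |island    have|
|system    corn|
|sleepy an cold|
|mountain      |
|message   page|
|water  network|
|architect     |
|algorithm that|
|display       |
|message       |

Derivation:
Line 1: ['island', 'have'] (min_width=11, slack=3)
Line 2: ['system', 'corn'] (min_width=11, slack=3)
Line 3: ['sleepy', 'an', 'cold'] (min_width=14, slack=0)
Line 4: ['mountain'] (min_width=8, slack=6)
Line 5: ['message', 'page'] (min_width=12, slack=2)
Line 6: ['water', 'network'] (min_width=13, slack=1)
Line 7: ['architect'] (min_width=9, slack=5)
Line 8: ['algorithm', 'that'] (min_width=14, slack=0)
Line 9: ['display'] (min_width=7, slack=7)
Line 10: ['message'] (min_width=7, slack=7)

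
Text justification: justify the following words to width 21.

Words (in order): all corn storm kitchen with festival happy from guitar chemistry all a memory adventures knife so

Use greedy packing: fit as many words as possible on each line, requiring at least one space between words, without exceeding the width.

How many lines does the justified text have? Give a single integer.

Line 1: ['all', 'corn', 'storm'] (min_width=14, slack=7)
Line 2: ['kitchen', 'with', 'festival'] (min_width=21, slack=0)
Line 3: ['happy', 'from', 'guitar'] (min_width=17, slack=4)
Line 4: ['chemistry', 'all', 'a'] (min_width=15, slack=6)
Line 5: ['memory', 'adventures'] (min_width=17, slack=4)
Line 6: ['knife', 'so'] (min_width=8, slack=13)
Total lines: 6

Answer: 6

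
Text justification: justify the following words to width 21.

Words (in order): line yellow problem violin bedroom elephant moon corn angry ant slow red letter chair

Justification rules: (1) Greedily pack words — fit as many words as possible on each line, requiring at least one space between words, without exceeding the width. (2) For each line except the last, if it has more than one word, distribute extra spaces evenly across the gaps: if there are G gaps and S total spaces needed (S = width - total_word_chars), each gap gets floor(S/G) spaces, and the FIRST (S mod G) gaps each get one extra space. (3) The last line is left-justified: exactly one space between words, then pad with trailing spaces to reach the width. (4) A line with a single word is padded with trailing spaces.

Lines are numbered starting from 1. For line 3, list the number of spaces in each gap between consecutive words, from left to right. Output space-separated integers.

Line 1: ['line', 'yellow', 'problem'] (min_width=19, slack=2)
Line 2: ['violin', 'bedroom'] (min_width=14, slack=7)
Line 3: ['elephant', 'moon', 'corn'] (min_width=18, slack=3)
Line 4: ['angry', 'ant', 'slow', 'red'] (min_width=18, slack=3)
Line 5: ['letter', 'chair'] (min_width=12, slack=9)

Answer: 3 2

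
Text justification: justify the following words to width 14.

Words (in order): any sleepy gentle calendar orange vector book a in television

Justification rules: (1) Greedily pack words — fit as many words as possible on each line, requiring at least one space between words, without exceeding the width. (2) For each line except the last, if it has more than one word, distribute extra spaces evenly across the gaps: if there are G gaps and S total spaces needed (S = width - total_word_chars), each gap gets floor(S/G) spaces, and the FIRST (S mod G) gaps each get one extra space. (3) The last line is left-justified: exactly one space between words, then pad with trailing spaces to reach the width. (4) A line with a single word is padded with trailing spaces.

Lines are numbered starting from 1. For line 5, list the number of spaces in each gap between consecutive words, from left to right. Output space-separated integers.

Answer: 4 3

Derivation:
Line 1: ['any', 'sleepy'] (min_width=10, slack=4)
Line 2: ['gentle'] (min_width=6, slack=8)
Line 3: ['calendar'] (min_width=8, slack=6)
Line 4: ['orange', 'vector'] (min_width=13, slack=1)
Line 5: ['book', 'a', 'in'] (min_width=9, slack=5)
Line 6: ['television'] (min_width=10, slack=4)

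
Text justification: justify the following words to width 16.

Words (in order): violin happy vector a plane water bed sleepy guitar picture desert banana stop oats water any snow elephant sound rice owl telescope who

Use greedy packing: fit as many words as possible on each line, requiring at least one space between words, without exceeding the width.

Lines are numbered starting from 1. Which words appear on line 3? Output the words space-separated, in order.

Line 1: ['violin', 'happy'] (min_width=12, slack=4)
Line 2: ['vector', 'a', 'plane'] (min_width=14, slack=2)
Line 3: ['water', 'bed', 'sleepy'] (min_width=16, slack=0)
Line 4: ['guitar', 'picture'] (min_width=14, slack=2)
Line 5: ['desert', 'banana'] (min_width=13, slack=3)
Line 6: ['stop', 'oats', 'water'] (min_width=15, slack=1)
Line 7: ['any', 'snow'] (min_width=8, slack=8)
Line 8: ['elephant', 'sound'] (min_width=14, slack=2)
Line 9: ['rice', 'owl'] (min_width=8, slack=8)
Line 10: ['telescope', 'who'] (min_width=13, slack=3)

Answer: water bed sleepy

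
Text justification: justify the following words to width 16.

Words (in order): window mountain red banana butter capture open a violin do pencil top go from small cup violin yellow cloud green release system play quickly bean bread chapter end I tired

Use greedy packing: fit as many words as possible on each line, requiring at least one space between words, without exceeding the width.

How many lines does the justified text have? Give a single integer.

Answer: 13

Derivation:
Line 1: ['window', 'mountain'] (min_width=15, slack=1)
Line 2: ['red', 'banana'] (min_width=10, slack=6)
Line 3: ['butter', 'capture'] (min_width=14, slack=2)
Line 4: ['open', 'a', 'violin', 'do'] (min_width=16, slack=0)
Line 5: ['pencil', 'top', 'go'] (min_width=13, slack=3)
Line 6: ['from', 'small', 'cup'] (min_width=14, slack=2)
Line 7: ['violin', 'yellow'] (min_width=13, slack=3)
Line 8: ['cloud', 'green'] (min_width=11, slack=5)
Line 9: ['release', 'system'] (min_width=14, slack=2)
Line 10: ['play', 'quickly'] (min_width=12, slack=4)
Line 11: ['bean', 'bread'] (min_width=10, slack=6)
Line 12: ['chapter', 'end', 'I'] (min_width=13, slack=3)
Line 13: ['tired'] (min_width=5, slack=11)
Total lines: 13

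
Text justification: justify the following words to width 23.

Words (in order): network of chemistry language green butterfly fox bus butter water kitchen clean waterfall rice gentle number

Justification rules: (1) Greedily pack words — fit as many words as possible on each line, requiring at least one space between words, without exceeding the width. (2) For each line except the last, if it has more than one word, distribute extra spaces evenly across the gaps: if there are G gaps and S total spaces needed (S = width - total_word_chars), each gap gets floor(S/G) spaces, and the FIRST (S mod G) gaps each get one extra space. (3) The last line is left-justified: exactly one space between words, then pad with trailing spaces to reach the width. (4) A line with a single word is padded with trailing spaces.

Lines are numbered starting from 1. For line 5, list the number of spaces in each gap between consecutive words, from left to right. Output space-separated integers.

Answer: 3 2

Derivation:
Line 1: ['network', 'of', 'chemistry'] (min_width=20, slack=3)
Line 2: ['language', 'green'] (min_width=14, slack=9)
Line 3: ['butterfly', 'fox', 'bus'] (min_width=17, slack=6)
Line 4: ['butter', 'water', 'kitchen'] (min_width=20, slack=3)
Line 5: ['clean', 'waterfall', 'rice'] (min_width=20, slack=3)
Line 6: ['gentle', 'number'] (min_width=13, slack=10)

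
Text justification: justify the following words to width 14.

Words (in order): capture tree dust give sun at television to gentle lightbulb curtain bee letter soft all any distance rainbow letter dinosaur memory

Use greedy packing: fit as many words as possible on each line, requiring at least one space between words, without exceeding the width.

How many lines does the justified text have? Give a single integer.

Answer: 12

Derivation:
Line 1: ['capture', 'tree'] (min_width=12, slack=2)
Line 2: ['dust', 'give', 'sun'] (min_width=13, slack=1)
Line 3: ['at', 'television'] (min_width=13, slack=1)
Line 4: ['to', 'gentle'] (min_width=9, slack=5)
Line 5: ['lightbulb'] (min_width=9, slack=5)
Line 6: ['curtain', 'bee'] (min_width=11, slack=3)
Line 7: ['letter', 'soft'] (min_width=11, slack=3)
Line 8: ['all', 'any'] (min_width=7, slack=7)
Line 9: ['distance'] (min_width=8, slack=6)
Line 10: ['rainbow', 'letter'] (min_width=14, slack=0)
Line 11: ['dinosaur'] (min_width=8, slack=6)
Line 12: ['memory'] (min_width=6, slack=8)
Total lines: 12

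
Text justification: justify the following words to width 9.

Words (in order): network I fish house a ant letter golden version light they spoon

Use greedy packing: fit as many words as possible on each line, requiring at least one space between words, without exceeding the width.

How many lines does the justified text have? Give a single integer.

Answer: 10

Derivation:
Line 1: ['network', 'I'] (min_width=9, slack=0)
Line 2: ['fish'] (min_width=4, slack=5)
Line 3: ['house', 'a'] (min_width=7, slack=2)
Line 4: ['ant'] (min_width=3, slack=6)
Line 5: ['letter'] (min_width=6, slack=3)
Line 6: ['golden'] (min_width=6, slack=3)
Line 7: ['version'] (min_width=7, slack=2)
Line 8: ['light'] (min_width=5, slack=4)
Line 9: ['they'] (min_width=4, slack=5)
Line 10: ['spoon'] (min_width=5, slack=4)
Total lines: 10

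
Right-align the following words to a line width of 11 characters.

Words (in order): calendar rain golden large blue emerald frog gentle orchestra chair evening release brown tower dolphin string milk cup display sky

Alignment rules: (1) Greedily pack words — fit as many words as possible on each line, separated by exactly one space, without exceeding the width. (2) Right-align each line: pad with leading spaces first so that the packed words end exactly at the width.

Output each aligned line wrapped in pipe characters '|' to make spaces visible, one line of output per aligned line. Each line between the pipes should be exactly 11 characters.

Line 1: ['calendar'] (min_width=8, slack=3)
Line 2: ['rain', 'golden'] (min_width=11, slack=0)
Line 3: ['large', 'blue'] (min_width=10, slack=1)
Line 4: ['emerald'] (min_width=7, slack=4)
Line 5: ['frog', 'gentle'] (min_width=11, slack=0)
Line 6: ['orchestra'] (min_width=9, slack=2)
Line 7: ['chair'] (min_width=5, slack=6)
Line 8: ['evening'] (min_width=7, slack=4)
Line 9: ['release'] (min_width=7, slack=4)
Line 10: ['brown', 'tower'] (min_width=11, slack=0)
Line 11: ['dolphin'] (min_width=7, slack=4)
Line 12: ['string', 'milk'] (min_width=11, slack=0)
Line 13: ['cup', 'display'] (min_width=11, slack=0)
Line 14: ['sky'] (min_width=3, slack=8)

Answer: |   calendar|
|rain golden|
| large blue|
|    emerald|
|frog gentle|
|  orchestra|
|      chair|
|    evening|
|    release|
|brown tower|
|    dolphin|
|string milk|
|cup display|
|        sky|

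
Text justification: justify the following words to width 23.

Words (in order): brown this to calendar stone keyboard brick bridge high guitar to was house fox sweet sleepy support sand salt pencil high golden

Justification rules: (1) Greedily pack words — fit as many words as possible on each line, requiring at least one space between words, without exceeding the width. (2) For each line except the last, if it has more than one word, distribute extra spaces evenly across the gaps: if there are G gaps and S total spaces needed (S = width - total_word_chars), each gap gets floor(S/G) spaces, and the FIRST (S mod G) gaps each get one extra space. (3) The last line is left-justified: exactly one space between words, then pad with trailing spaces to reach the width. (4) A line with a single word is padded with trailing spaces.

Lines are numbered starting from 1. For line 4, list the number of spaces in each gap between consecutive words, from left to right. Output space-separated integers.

Answer: 3 2 2

Derivation:
Line 1: ['brown', 'this', 'to', 'calendar'] (min_width=22, slack=1)
Line 2: ['stone', 'keyboard', 'brick'] (min_width=20, slack=3)
Line 3: ['bridge', 'high', 'guitar', 'to'] (min_width=21, slack=2)
Line 4: ['was', 'house', 'fox', 'sweet'] (min_width=19, slack=4)
Line 5: ['sleepy', 'support', 'sand'] (min_width=19, slack=4)
Line 6: ['salt', 'pencil', 'high', 'golden'] (min_width=23, slack=0)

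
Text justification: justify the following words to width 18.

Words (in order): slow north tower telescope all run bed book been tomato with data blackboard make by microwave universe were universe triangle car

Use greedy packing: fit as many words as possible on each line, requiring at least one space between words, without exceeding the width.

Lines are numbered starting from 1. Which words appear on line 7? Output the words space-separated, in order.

Answer: were universe

Derivation:
Line 1: ['slow', 'north', 'tower'] (min_width=16, slack=2)
Line 2: ['telescope', 'all', 'run'] (min_width=17, slack=1)
Line 3: ['bed', 'book', 'been'] (min_width=13, slack=5)
Line 4: ['tomato', 'with', 'data'] (min_width=16, slack=2)
Line 5: ['blackboard', 'make', 'by'] (min_width=18, slack=0)
Line 6: ['microwave', 'universe'] (min_width=18, slack=0)
Line 7: ['were', 'universe'] (min_width=13, slack=5)
Line 8: ['triangle', 'car'] (min_width=12, slack=6)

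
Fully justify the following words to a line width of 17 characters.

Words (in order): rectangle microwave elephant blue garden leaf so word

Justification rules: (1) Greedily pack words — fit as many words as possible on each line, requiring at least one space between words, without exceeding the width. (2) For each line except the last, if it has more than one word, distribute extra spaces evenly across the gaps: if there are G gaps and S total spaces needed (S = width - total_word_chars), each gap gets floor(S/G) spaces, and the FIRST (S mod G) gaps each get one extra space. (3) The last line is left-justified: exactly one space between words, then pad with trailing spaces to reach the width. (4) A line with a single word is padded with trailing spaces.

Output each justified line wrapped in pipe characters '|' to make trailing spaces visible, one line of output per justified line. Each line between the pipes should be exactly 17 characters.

Line 1: ['rectangle'] (min_width=9, slack=8)
Line 2: ['microwave'] (min_width=9, slack=8)
Line 3: ['elephant', 'blue'] (min_width=13, slack=4)
Line 4: ['garden', 'leaf', 'so'] (min_width=14, slack=3)
Line 5: ['word'] (min_width=4, slack=13)

Answer: |rectangle        |
|microwave        |
|elephant     blue|
|garden   leaf  so|
|word             |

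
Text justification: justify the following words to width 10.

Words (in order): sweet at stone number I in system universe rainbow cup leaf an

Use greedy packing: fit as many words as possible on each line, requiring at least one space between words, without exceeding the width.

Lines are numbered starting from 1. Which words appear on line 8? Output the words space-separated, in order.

Line 1: ['sweet', 'at'] (min_width=8, slack=2)
Line 2: ['stone'] (min_width=5, slack=5)
Line 3: ['number', 'I'] (min_width=8, slack=2)
Line 4: ['in', 'system'] (min_width=9, slack=1)
Line 5: ['universe'] (min_width=8, slack=2)
Line 6: ['rainbow'] (min_width=7, slack=3)
Line 7: ['cup', 'leaf'] (min_width=8, slack=2)
Line 8: ['an'] (min_width=2, slack=8)

Answer: an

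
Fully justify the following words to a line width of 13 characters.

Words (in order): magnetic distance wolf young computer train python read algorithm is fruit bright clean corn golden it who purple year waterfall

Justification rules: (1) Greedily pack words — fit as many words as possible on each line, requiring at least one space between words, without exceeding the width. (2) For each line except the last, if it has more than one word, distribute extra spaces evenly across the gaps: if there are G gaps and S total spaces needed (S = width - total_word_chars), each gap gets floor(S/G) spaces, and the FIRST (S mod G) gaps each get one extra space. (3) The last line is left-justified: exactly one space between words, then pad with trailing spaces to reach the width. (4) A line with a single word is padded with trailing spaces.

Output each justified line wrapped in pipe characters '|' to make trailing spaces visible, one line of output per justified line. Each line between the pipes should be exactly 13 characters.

Answer: |magnetic     |
|distance wolf|
|young        |
|computer     |
|train  python|
|read         |
|algorithm  is|
|fruit  bright|
|clean    corn|
|golden it who|
|purple   year|
|waterfall    |

Derivation:
Line 1: ['magnetic'] (min_width=8, slack=5)
Line 2: ['distance', 'wolf'] (min_width=13, slack=0)
Line 3: ['young'] (min_width=5, slack=8)
Line 4: ['computer'] (min_width=8, slack=5)
Line 5: ['train', 'python'] (min_width=12, slack=1)
Line 6: ['read'] (min_width=4, slack=9)
Line 7: ['algorithm', 'is'] (min_width=12, slack=1)
Line 8: ['fruit', 'bright'] (min_width=12, slack=1)
Line 9: ['clean', 'corn'] (min_width=10, slack=3)
Line 10: ['golden', 'it', 'who'] (min_width=13, slack=0)
Line 11: ['purple', 'year'] (min_width=11, slack=2)
Line 12: ['waterfall'] (min_width=9, slack=4)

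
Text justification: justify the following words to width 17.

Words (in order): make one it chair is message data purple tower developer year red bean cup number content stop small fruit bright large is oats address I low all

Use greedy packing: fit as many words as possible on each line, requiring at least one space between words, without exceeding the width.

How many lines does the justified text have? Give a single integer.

Line 1: ['make', 'one', 'it', 'chair'] (min_width=17, slack=0)
Line 2: ['is', 'message', 'data'] (min_width=15, slack=2)
Line 3: ['purple', 'tower'] (min_width=12, slack=5)
Line 4: ['developer', 'year'] (min_width=14, slack=3)
Line 5: ['red', 'bean', 'cup'] (min_width=12, slack=5)
Line 6: ['number', 'content'] (min_width=14, slack=3)
Line 7: ['stop', 'small', 'fruit'] (min_width=16, slack=1)
Line 8: ['bright', 'large', 'is'] (min_width=15, slack=2)
Line 9: ['oats', 'address', 'I'] (min_width=14, slack=3)
Line 10: ['low', 'all'] (min_width=7, slack=10)
Total lines: 10

Answer: 10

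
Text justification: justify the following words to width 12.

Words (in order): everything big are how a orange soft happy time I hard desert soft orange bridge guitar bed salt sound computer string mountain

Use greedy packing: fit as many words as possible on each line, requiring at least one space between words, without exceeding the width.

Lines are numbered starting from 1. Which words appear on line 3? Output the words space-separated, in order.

Answer: a orange

Derivation:
Line 1: ['everything'] (min_width=10, slack=2)
Line 2: ['big', 'are', 'how'] (min_width=11, slack=1)
Line 3: ['a', 'orange'] (min_width=8, slack=4)
Line 4: ['soft', 'happy'] (min_width=10, slack=2)
Line 5: ['time', 'I', 'hard'] (min_width=11, slack=1)
Line 6: ['desert', 'soft'] (min_width=11, slack=1)
Line 7: ['orange'] (min_width=6, slack=6)
Line 8: ['bridge'] (min_width=6, slack=6)
Line 9: ['guitar', 'bed'] (min_width=10, slack=2)
Line 10: ['salt', 'sound'] (min_width=10, slack=2)
Line 11: ['computer'] (min_width=8, slack=4)
Line 12: ['string'] (min_width=6, slack=6)
Line 13: ['mountain'] (min_width=8, slack=4)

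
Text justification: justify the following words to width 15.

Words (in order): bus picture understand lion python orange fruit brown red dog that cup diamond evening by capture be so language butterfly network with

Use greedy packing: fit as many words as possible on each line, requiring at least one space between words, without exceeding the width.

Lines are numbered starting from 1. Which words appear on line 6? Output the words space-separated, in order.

Answer: diamond evening

Derivation:
Line 1: ['bus', 'picture'] (min_width=11, slack=4)
Line 2: ['understand', 'lion'] (min_width=15, slack=0)
Line 3: ['python', 'orange'] (min_width=13, slack=2)
Line 4: ['fruit', 'brown', 'red'] (min_width=15, slack=0)
Line 5: ['dog', 'that', 'cup'] (min_width=12, slack=3)
Line 6: ['diamond', 'evening'] (min_width=15, slack=0)
Line 7: ['by', 'capture', 'be'] (min_width=13, slack=2)
Line 8: ['so', 'language'] (min_width=11, slack=4)
Line 9: ['butterfly'] (min_width=9, slack=6)
Line 10: ['network', 'with'] (min_width=12, slack=3)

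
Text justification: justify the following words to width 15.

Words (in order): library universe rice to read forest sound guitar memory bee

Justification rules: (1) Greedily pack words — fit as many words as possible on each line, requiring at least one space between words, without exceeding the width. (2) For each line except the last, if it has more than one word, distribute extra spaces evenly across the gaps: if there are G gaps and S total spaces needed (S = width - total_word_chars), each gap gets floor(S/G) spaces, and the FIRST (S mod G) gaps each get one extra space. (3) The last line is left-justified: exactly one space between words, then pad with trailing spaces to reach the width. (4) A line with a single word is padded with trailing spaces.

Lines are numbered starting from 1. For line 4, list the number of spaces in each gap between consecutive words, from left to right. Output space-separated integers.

Answer: 4

Derivation:
Line 1: ['library'] (min_width=7, slack=8)
Line 2: ['universe', 'rice'] (min_width=13, slack=2)
Line 3: ['to', 'read', 'forest'] (min_width=14, slack=1)
Line 4: ['sound', 'guitar'] (min_width=12, slack=3)
Line 5: ['memory', 'bee'] (min_width=10, slack=5)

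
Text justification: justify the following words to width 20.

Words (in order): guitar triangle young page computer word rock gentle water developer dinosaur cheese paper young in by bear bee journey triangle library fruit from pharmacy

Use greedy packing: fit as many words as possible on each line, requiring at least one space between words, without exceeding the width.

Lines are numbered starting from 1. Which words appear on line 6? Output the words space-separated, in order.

Line 1: ['guitar', 'triangle'] (min_width=15, slack=5)
Line 2: ['young', 'page', 'computer'] (min_width=19, slack=1)
Line 3: ['word', 'rock', 'gentle'] (min_width=16, slack=4)
Line 4: ['water', 'developer'] (min_width=15, slack=5)
Line 5: ['dinosaur', 'cheese'] (min_width=15, slack=5)
Line 6: ['paper', 'young', 'in', 'by'] (min_width=17, slack=3)
Line 7: ['bear', 'bee', 'journey'] (min_width=16, slack=4)
Line 8: ['triangle', 'library'] (min_width=16, slack=4)
Line 9: ['fruit', 'from', 'pharmacy'] (min_width=19, slack=1)

Answer: paper young in by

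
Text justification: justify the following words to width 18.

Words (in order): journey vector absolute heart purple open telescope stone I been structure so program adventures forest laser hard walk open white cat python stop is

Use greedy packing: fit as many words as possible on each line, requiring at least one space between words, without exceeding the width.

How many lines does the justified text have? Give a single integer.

Line 1: ['journey', 'vector'] (min_width=14, slack=4)
Line 2: ['absolute', 'heart'] (min_width=14, slack=4)
Line 3: ['purple', 'open'] (min_width=11, slack=7)
Line 4: ['telescope', 'stone', 'I'] (min_width=17, slack=1)
Line 5: ['been', 'structure', 'so'] (min_width=17, slack=1)
Line 6: ['program', 'adventures'] (min_width=18, slack=0)
Line 7: ['forest', 'laser', 'hard'] (min_width=17, slack=1)
Line 8: ['walk', 'open', 'white'] (min_width=15, slack=3)
Line 9: ['cat', 'python', 'stop', 'is'] (min_width=18, slack=0)
Total lines: 9

Answer: 9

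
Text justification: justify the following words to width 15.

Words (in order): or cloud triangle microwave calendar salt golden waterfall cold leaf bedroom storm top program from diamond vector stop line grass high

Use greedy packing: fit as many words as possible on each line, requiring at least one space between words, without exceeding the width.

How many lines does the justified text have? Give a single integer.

Line 1: ['or', 'cloud'] (min_width=8, slack=7)
Line 2: ['triangle'] (min_width=8, slack=7)
Line 3: ['microwave'] (min_width=9, slack=6)
Line 4: ['calendar', 'salt'] (min_width=13, slack=2)
Line 5: ['golden'] (min_width=6, slack=9)
Line 6: ['waterfall', 'cold'] (min_width=14, slack=1)
Line 7: ['leaf', 'bedroom'] (min_width=12, slack=3)
Line 8: ['storm', 'top'] (min_width=9, slack=6)
Line 9: ['program', 'from'] (min_width=12, slack=3)
Line 10: ['diamond', 'vector'] (min_width=14, slack=1)
Line 11: ['stop', 'line', 'grass'] (min_width=15, slack=0)
Line 12: ['high'] (min_width=4, slack=11)
Total lines: 12

Answer: 12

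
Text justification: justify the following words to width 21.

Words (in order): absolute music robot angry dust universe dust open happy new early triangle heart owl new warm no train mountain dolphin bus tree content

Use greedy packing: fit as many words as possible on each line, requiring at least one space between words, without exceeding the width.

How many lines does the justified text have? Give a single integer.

Line 1: ['absolute', 'music', 'robot'] (min_width=20, slack=1)
Line 2: ['angry', 'dust', 'universe'] (min_width=19, slack=2)
Line 3: ['dust', 'open', 'happy', 'new'] (min_width=19, slack=2)
Line 4: ['early', 'triangle', 'heart'] (min_width=20, slack=1)
Line 5: ['owl', 'new', 'warm', 'no', 'train'] (min_width=21, slack=0)
Line 6: ['mountain', 'dolphin', 'bus'] (min_width=20, slack=1)
Line 7: ['tree', 'content'] (min_width=12, slack=9)
Total lines: 7

Answer: 7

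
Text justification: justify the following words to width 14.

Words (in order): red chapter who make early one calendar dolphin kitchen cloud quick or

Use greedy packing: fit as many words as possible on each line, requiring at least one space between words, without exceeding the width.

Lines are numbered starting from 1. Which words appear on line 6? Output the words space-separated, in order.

Line 1: ['red', 'chapter'] (min_width=11, slack=3)
Line 2: ['who', 'make', 'early'] (min_width=14, slack=0)
Line 3: ['one', 'calendar'] (min_width=12, slack=2)
Line 4: ['dolphin'] (min_width=7, slack=7)
Line 5: ['kitchen', 'cloud'] (min_width=13, slack=1)
Line 6: ['quick', 'or'] (min_width=8, slack=6)

Answer: quick or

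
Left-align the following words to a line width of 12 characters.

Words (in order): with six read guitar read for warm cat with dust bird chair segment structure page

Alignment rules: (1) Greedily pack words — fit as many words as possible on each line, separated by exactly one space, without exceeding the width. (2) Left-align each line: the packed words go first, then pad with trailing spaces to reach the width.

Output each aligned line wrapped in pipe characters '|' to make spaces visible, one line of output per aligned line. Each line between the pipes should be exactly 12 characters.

Answer: |with six    |
|read guitar |
|read for    |
|warm cat    |
|with dust   |
|bird chair  |
|segment     |
|structure   |
|page        |

Derivation:
Line 1: ['with', 'six'] (min_width=8, slack=4)
Line 2: ['read', 'guitar'] (min_width=11, slack=1)
Line 3: ['read', 'for'] (min_width=8, slack=4)
Line 4: ['warm', 'cat'] (min_width=8, slack=4)
Line 5: ['with', 'dust'] (min_width=9, slack=3)
Line 6: ['bird', 'chair'] (min_width=10, slack=2)
Line 7: ['segment'] (min_width=7, slack=5)
Line 8: ['structure'] (min_width=9, slack=3)
Line 9: ['page'] (min_width=4, slack=8)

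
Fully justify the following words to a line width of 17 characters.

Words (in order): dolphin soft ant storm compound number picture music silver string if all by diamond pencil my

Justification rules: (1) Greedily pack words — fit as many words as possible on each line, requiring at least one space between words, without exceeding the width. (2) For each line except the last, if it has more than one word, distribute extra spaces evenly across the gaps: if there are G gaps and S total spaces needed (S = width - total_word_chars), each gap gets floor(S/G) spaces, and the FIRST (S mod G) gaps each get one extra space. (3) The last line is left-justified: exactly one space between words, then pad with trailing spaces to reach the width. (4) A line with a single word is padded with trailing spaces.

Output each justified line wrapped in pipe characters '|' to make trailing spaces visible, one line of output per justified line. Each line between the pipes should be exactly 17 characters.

Answer: |dolphin  soft ant|
|storm    compound|
|number    picture|
|music      silver|
|string  if all by|
|diamond pencil my|

Derivation:
Line 1: ['dolphin', 'soft', 'ant'] (min_width=16, slack=1)
Line 2: ['storm', 'compound'] (min_width=14, slack=3)
Line 3: ['number', 'picture'] (min_width=14, slack=3)
Line 4: ['music', 'silver'] (min_width=12, slack=5)
Line 5: ['string', 'if', 'all', 'by'] (min_width=16, slack=1)
Line 6: ['diamond', 'pencil', 'my'] (min_width=17, slack=0)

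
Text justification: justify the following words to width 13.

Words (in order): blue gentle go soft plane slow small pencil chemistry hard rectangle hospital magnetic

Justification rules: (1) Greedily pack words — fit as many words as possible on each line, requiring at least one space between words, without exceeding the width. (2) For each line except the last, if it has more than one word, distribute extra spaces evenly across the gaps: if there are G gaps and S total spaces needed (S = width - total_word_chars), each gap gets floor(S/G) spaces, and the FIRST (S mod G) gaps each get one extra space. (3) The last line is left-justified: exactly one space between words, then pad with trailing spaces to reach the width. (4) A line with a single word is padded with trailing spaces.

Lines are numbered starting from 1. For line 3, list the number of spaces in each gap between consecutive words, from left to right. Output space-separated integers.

Line 1: ['blue', 'gentle'] (min_width=11, slack=2)
Line 2: ['go', 'soft', 'plane'] (min_width=13, slack=0)
Line 3: ['slow', 'small'] (min_width=10, slack=3)
Line 4: ['pencil'] (min_width=6, slack=7)
Line 5: ['chemistry'] (min_width=9, slack=4)
Line 6: ['hard'] (min_width=4, slack=9)
Line 7: ['rectangle'] (min_width=9, slack=4)
Line 8: ['hospital'] (min_width=8, slack=5)
Line 9: ['magnetic'] (min_width=8, slack=5)

Answer: 4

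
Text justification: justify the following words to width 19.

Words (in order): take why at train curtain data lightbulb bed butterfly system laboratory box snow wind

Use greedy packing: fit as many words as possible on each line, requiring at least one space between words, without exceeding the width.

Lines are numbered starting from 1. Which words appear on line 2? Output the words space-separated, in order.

Line 1: ['take', 'why', 'at', 'train'] (min_width=17, slack=2)
Line 2: ['curtain', 'data'] (min_width=12, slack=7)
Line 3: ['lightbulb', 'bed'] (min_width=13, slack=6)
Line 4: ['butterfly', 'system'] (min_width=16, slack=3)
Line 5: ['laboratory', 'box', 'snow'] (min_width=19, slack=0)
Line 6: ['wind'] (min_width=4, slack=15)

Answer: curtain data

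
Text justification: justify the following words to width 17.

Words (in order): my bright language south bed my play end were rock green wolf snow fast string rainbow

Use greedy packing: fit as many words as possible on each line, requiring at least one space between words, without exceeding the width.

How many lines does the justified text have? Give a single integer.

Answer: 6

Derivation:
Line 1: ['my', 'bright'] (min_width=9, slack=8)
Line 2: ['language', 'south'] (min_width=14, slack=3)
Line 3: ['bed', 'my', 'play', 'end'] (min_width=15, slack=2)
Line 4: ['were', 'rock', 'green'] (min_width=15, slack=2)
Line 5: ['wolf', 'snow', 'fast'] (min_width=14, slack=3)
Line 6: ['string', 'rainbow'] (min_width=14, slack=3)
Total lines: 6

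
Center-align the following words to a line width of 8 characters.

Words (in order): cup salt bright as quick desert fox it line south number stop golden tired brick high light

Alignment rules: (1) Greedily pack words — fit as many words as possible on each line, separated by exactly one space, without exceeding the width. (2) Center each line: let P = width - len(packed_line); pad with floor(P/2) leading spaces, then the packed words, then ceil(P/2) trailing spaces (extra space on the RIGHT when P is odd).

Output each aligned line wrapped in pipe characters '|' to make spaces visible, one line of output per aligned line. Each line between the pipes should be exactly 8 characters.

Answer: |cup salt|
| bright |
|as quick|
| desert |
| fox it |
|  line  |
| south  |
| number |
|  stop  |
| golden |
| tired  |
| brick  |
|  high  |
| light  |

Derivation:
Line 1: ['cup', 'salt'] (min_width=8, slack=0)
Line 2: ['bright'] (min_width=6, slack=2)
Line 3: ['as', 'quick'] (min_width=8, slack=0)
Line 4: ['desert'] (min_width=6, slack=2)
Line 5: ['fox', 'it'] (min_width=6, slack=2)
Line 6: ['line'] (min_width=4, slack=4)
Line 7: ['south'] (min_width=5, slack=3)
Line 8: ['number'] (min_width=6, slack=2)
Line 9: ['stop'] (min_width=4, slack=4)
Line 10: ['golden'] (min_width=6, slack=2)
Line 11: ['tired'] (min_width=5, slack=3)
Line 12: ['brick'] (min_width=5, slack=3)
Line 13: ['high'] (min_width=4, slack=4)
Line 14: ['light'] (min_width=5, slack=3)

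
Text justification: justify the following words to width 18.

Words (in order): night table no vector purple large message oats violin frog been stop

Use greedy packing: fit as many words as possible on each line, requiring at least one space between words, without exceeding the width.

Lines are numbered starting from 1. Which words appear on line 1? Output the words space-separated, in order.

Answer: night table no

Derivation:
Line 1: ['night', 'table', 'no'] (min_width=14, slack=4)
Line 2: ['vector', 'purple'] (min_width=13, slack=5)
Line 3: ['large', 'message', 'oats'] (min_width=18, slack=0)
Line 4: ['violin', 'frog', 'been'] (min_width=16, slack=2)
Line 5: ['stop'] (min_width=4, slack=14)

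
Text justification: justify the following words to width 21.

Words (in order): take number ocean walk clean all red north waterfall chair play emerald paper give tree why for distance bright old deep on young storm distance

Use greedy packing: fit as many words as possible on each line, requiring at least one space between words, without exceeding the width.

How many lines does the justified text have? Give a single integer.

Line 1: ['take', 'number', 'ocean'] (min_width=17, slack=4)
Line 2: ['walk', 'clean', 'all', 'red'] (min_width=18, slack=3)
Line 3: ['north', 'waterfall', 'chair'] (min_width=21, slack=0)
Line 4: ['play', 'emerald', 'paper'] (min_width=18, slack=3)
Line 5: ['give', 'tree', 'why', 'for'] (min_width=17, slack=4)
Line 6: ['distance', 'bright', 'old'] (min_width=19, slack=2)
Line 7: ['deep', 'on', 'young', 'storm'] (min_width=19, slack=2)
Line 8: ['distance'] (min_width=8, slack=13)
Total lines: 8

Answer: 8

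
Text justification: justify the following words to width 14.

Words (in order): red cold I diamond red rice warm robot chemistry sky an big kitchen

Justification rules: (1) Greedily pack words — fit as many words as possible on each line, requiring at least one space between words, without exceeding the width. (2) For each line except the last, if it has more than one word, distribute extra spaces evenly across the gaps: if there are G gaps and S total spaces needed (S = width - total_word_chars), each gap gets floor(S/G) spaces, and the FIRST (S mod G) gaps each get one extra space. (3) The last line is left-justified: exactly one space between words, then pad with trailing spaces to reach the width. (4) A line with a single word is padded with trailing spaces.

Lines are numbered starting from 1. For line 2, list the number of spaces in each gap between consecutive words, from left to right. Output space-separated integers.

Answer: 4

Derivation:
Line 1: ['red', 'cold', 'I'] (min_width=10, slack=4)
Line 2: ['diamond', 'red'] (min_width=11, slack=3)
Line 3: ['rice', 'warm'] (min_width=9, slack=5)
Line 4: ['robot'] (min_width=5, slack=9)
Line 5: ['chemistry', 'sky'] (min_width=13, slack=1)
Line 6: ['an', 'big', 'kitchen'] (min_width=14, slack=0)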